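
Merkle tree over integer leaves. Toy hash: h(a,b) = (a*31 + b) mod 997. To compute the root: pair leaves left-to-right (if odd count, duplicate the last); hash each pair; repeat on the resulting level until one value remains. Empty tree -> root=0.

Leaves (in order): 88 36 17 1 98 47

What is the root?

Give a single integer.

Answer: 629

Derivation:
L0: [88, 36, 17, 1, 98, 47]
L1: h(88,36)=(88*31+36)%997=770 h(17,1)=(17*31+1)%997=528 h(98,47)=(98*31+47)%997=94 -> [770, 528, 94]
L2: h(770,528)=(770*31+528)%997=470 h(94,94)=(94*31+94)%997=17 -> [470, 17]
L3: h(470,17)=(470*31+17)%997=629 -> [629]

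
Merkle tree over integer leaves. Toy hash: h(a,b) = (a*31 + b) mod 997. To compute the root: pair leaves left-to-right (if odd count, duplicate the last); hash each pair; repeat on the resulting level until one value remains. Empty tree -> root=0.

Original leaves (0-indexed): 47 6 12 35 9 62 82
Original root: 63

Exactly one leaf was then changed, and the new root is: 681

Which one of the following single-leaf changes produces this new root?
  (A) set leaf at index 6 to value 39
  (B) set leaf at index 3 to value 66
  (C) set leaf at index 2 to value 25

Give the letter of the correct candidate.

Answer: A

Derivation:
Original leaves: [47, 6, 12, 35, 9, 62, 82]
Target new root: 681
Try each candidate change and compute the resulting root:
Candidate A: set leaf[6] = 39 -> leaves = [47, 6, 12, 35, 9, 62, 39]
  L0: [47, 6, 12, 35, 9, 62, 39]
  L1: h(47,6)=(47*31+6)%997=466 h(12,35)=(12*31+35)%997=407 h(9,62)=(9*31+62)%997=341 h(39,39)=(39*31+39)%997=251 -> [466, 407, 341, 251]
  L2: h(466,407)=(466*31+407)%997=895 h(341,251)=(341*31+251)%997=852 -> [895, 852]
  L3: h(895,852)=(895*31+852)%997=681 -> [681]
  root = 681 == target 681  ** MATCH **
Candidate B: set leaf[3] = 66 -> leaves = [47, 6, 12, 66, 9, 62, 82]
  L0: [47, 6, 12, 66, 9, 62, 82]
  L1: h(47,6)=(47*31+6)%997=466 h(12,66)=(12*31+66)%997=438 h(9,62)=(9*31+62)%997=341 h(82,82)=(82*31+82)%997=630 -> [466, 438, 341, 630]
  L2: h(466,438)=(466*31+438)%997=926 h(341,630)=(341*31+630)%997=234 -> [926, 234]
  L3: h(926,234)=(926*31+234)%997=27 -> [27]
  root = 27 != target 681
Candidate C: set leaf[2] = 25 -> leaves = [47, 6, 25, 35, 9, 62, 82]
  L0: [47, 6, 25, 35, 9, 62, 82]
  L1: h(47,6)=(47*31+6)%997=466 h(25,35)=(25*31+35)%997=810 h(9,62)=(9*31+62)%997=341 h(82,82)=(82*31+82)%997=630 -> [466, 810, 341, 630]
  L2: h(466,810)=(466*31+810)%997=301 h(341,630)=(341*31+630)%997=234 -> [301, 234]
  L3: h(301,234)=(301*31+234)%997=592 -> [592]
  root = 592 != target 681
Candidate A produces the target root.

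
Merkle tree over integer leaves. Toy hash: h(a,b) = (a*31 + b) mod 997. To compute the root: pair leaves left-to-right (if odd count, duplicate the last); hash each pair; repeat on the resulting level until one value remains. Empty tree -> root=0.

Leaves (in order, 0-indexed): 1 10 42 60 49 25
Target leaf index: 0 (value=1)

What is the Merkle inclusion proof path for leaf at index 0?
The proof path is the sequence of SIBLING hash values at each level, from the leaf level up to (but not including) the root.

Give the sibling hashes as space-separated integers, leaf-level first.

Answer: 10 365 555

Derivation:
L0 (leaves): [1, 10, 42, 60, 49, 25], target index=0
L1: h(1,10)=(1*31+10)%997=41 [pair 0] h(42,60)=(42*31+60)%997=365 [pair 1] h(49,25)=(49*31+25)%997=547 [pair 2] -> [41, 365, 547]
  Sibling for proof at L0: 10
L2: h(41,365)=(41*31+365)%997=639 [pair 0] h(547,547)=(547*31+547)%997=555 [pair 1] -> [639, 555]
  Sibling for proof at L1: 365
L3: h(639,555)=(639*31+555)%997=424 [pair 0] -> [424]
  Sibling for proof at L2: 555
Root: 424
Proof path (sibling hashes from leaf to root): [10, 365, 555]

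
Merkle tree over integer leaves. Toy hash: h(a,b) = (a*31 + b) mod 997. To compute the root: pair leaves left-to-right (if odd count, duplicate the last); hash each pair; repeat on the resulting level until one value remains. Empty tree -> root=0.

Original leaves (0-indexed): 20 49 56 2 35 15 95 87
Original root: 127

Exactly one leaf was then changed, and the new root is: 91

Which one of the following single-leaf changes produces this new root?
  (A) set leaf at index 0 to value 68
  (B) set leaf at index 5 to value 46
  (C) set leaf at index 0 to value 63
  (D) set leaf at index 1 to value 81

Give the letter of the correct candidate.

Answer: B

Derivation:
Original leaves: [20, 49, 56, 2, 35, 15, 95, 87]
Target new root: 91
Try each candidate change and compute the resulting root:
Candidate A: set leaf[0] = 68 -> leaves = [68, 49, 56, 2, 35, 15, 95, 87]
  L0: [68, 49, 56, 2, 35, 15, 95, 87]
  L1: h(68,49)=(68*31+49)%997=163 h(56,2)=(56*31+2)%997=741 h(35,15)=(35*31+15)%997=103 h(95,87)=(95*31+87)%997=41 -> [163, 741, 103, 41]
  L2: h(163,741)=(163*31+741)%997=809 h(103,41)=(103*31+41)%997=243 -> [809, 243]
  L3: h(809,243)=(809*31+243)%997=397 -> [397]
  root = 397 != target 91
Candidate B: set leaf[5] = 46 -> leaves = [20, 49, 56, 2, 35, 46, 95, 87]
  L0: [20, 49, 56, 2, 35, 46, 95, 87]
  L1: h(20,49)=(20*31+49)%997=669 h(56,2)=(56*31+2)%997=741 h(35,46)=(35*31+46)%997=134 h(95,87)=(95*31+87)%997=41 -> [669, 741, 134, 41]
  L2: h(669,741)=(669*31+741)%997=543 h(134,41)=(134*31+41)%997=207 -> [543, 207]
  L3: h(543,207)=(543*31+207)%997=91 -> [91]
  root = 91 == target 91  ** MATCH **
Candidate C: set leaf[0] = 63 -> leaves = [63, 49, 56, 2, 35, 15, 95, 87]
  L0: [63, 49, 56, 2, 35, 15, 95, 87]
  L1: h(63,49)=(63*31+49)%997=8 h(56,2)=(56*31+2)%997=741 h(35,15)=(35*31+15)%997=103 h(95,87)=(95*31+87)%997=41 -> [8, 741, 103, 41]
  L2: h(8,741)=(8*31+741)%997=989 h(103,41)=(103*31+41)%997=243 -> [989, 243]
  L3: h(989,243)=(989*31+243)%997=992 -> [992]
  root = 992 != target 91
Candidate D: set leaf[1] = 81 -> leaves = [20, 81, 56, 2, 35, 15, 95, 87]
  L0: [20, 81, 56, 2, 35, 15, 95, 87]
  L1: h(20,81)=(20*31+81)%997=701 h(56,2)=(56*31+2)%997=741 h(35,15)=(35*31+15)%997=103 h(95,87)=(95*31+87)%997=41 -> [701, 741, 103, 41]
  L2: h(701,741)=(701*31+741)%997=538 h(103,41)=(103*31+41)%997=243 -> [538, 243]
  L3: h(538,243)=(538*31+243)%997=969 -> [969]
  root = 969 != target 91
Candidate B produces the target root.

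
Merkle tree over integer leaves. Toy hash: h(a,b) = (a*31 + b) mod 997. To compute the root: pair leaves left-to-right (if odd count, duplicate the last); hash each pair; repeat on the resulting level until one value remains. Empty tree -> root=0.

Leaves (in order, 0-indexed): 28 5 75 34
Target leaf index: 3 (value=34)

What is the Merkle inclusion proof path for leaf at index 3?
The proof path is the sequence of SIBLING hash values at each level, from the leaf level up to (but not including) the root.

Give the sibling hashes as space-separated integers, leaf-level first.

L0 (leaves): [28, 5, 75, 34], target index=3
L1: h(28,5)=(28*31+5)%997=873 [pair 0] h(75,34)=(75*31+34)%997=365 [pair 1] -> [873, 365]
  Sibling for proof at L0: 75
L2: h(873,365)=(873*31+365)%997=509 [pair 0] -> [509]
  Sibling for proof at L1: 873
Root: 509
Proof path (sibling hashes from leaf to root): [75, 873]

Answer: 75 873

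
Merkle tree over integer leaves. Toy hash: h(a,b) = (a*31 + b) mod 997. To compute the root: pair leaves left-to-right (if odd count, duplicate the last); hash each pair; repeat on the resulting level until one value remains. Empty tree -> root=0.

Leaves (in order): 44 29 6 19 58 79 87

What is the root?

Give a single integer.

Answer: 229

Derivation:
L0: [44, 29, 6, 19, 58, 79, 87]
L1: h(44,29)=(44*31+29)%997=396 h(6,19)=(6*31+19)%997=205 h(58,79)=(58*31+79)%997=880 h(87,87)=(87*31+87)%997=790 -> [396, 205, 880, 790]
L2: h(396,205)=(396*31+205)%997=517 h(880,790)=(880*31+790)%997=154 -> [517, 154]
L3: h(517,154)=(517*31+154)%997=229 -> [229]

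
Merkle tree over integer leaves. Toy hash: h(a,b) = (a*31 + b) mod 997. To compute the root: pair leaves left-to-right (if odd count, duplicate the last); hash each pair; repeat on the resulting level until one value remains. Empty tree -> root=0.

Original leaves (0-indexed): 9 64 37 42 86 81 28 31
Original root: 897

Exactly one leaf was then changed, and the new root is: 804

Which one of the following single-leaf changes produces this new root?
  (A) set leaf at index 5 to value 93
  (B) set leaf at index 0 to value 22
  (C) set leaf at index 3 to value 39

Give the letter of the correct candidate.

Answer: C

Derivation:
Original leaves: [9, 64, 37, 42, 86, 81, 28, 31]
Target new root: 804
Try each candidate change and compute the resulting root:
Candidate A: set leaf[5] = 93 -> leaves = [9, 64, 37, 42, 86, 93, 28, 31]
  L0: [9, 64, 37, 42, 86, 93, 28, 31]
  L1: h(9,64)=(9*31+64)%997=343 h(37,42)=(37*31+42)%997=192 h(86,93)=(86*31+93)%997=765 h(28,31)=(28*31+31)%997=899 -> [343, 192, 765, 899]
  L2: h(343,192)=(343*31+192)%997=855 h(765,899)=(765*31+899)%997=686 -> [855, 686]
  L3: h(855,686)=(855*31+686)%997=272 -> [272]
  root = 272 != target 804
Candidate B: set leaf[0] = 22 -> leaves = [22, 64, 37, 42, 86, 81, 28, 31]
  L0: [22, 64, 37, 42, 86, 81, 28, 31]
  L1: h(22,64)=(22*31+64)%997=746 h(37,42)=(37*31+42)%997=192 h(86,81)=(86*31+81)%997=753 h(28,31)=(28*31+31)%997=899 -> [746, 192, 753, 899]
  L2: h(746,192)=(746*31+192)%997=387 h(753,899)=(753*31+899)%997=314 -> [387, 314]
  L3: h(387,314)=(387*31+314)%997=347 -> [347]
  root = 347 != target 804
Candidate C: set leaf[3] = 39 -> leaves = [9, 64, 37, 39, 86, 81, 28, 31]
  L0: [9, 64, 37, 39, 86, 81, 28, 31]
  L1: h(9,64)=(9*31+64)%997=343 h(37,39)=(37*31+39)%997=189 h(86,81)=(86*31+81)%997=753 h(28,31)=(28*31+31)%997=899 -> [343, 189, 753, 899]
  L2: h(343,189)=(343*31+189)%997=852 h(753,899)=(753*31+899)%997=314 -> [852, 314]
  L3: h(852,314)=(852*31+314)%997=804 -> [804]
  root = 804 == target 804  ** MATCH **
Candidate C produces the target root.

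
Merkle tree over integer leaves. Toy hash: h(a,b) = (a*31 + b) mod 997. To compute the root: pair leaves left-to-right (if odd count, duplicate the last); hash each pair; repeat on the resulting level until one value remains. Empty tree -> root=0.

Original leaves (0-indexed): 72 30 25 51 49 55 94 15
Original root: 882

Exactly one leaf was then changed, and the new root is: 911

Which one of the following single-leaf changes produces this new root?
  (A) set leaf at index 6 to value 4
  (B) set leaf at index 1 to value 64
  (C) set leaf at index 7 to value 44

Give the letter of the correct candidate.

Original leaves: [72, 30, 25, 51, 49, 55, 94, 15]
Target new root: 911
Try each candidate change and compute the resulting root:
Candidate A: set leaf[6] = 4 -> leaves = [72, 30, 25, 51, 49, 55, 4, 15]
  L0: [72, 30, 25, 51, 49, 55, 4, 15]
  L1: h(72,30)=(72*31+30)%997=268 h(25,51)=(25*31+51)%997=826 h(49,55)=(49*31+55)%997=577 h(4,15)=(4*31+15)%997=139 -> [268, 826, 577, 139]
  L2: h(268,826)=(268*31+826)%997=161 h(577,139)=(577*31+139)%997=80 -> [161, 80]
  L3: h(161,80)=(161*31+80)%997=86 -> [86]
  root = 86 != target 911
Candidate B: set leaf[1] = 64 -> leaves = [72, 64, 25, 51, 49, 55, 94, 15]
  L0: [72, 64, 25, 51, 49, 55, 94, 15]
  L1: h(72,64)=(72*31+64)%997=302 h(25,51)=(25*31+51)%997=826 h(49,55)=(49*31+55)%997=577 h(94,15)=(94*31+15)%997=935 -> [302, 826, 577, 935]
  L2: h(302,826)=(302*31+826)%997=218 h(577,935)=(577*31+935)%997=876 -> [218, 876]
  L3: h(218,876)=(218*31+876)%997=655 -> [655]
  root = 655 != target 911
Candidate C: set leaf[7] = 44 -> leaves = [72, 30, 25, 51, 49, 55, 94, 44]
  L0: [72, 30, 25, 51, 49, 55, 94, 44]
  L1: h(72,30)=(72*31+30)%997=268 h(25,51)=(25*31+51)%997=826 h(49,55)=(49*31+55)%997=577 h(94,44)=(94*31+44)%997=964 -> [268, 826, 577, 964]
  L2: h(268,826)=(268*31+826)%997=161 h(577,964)=(577*31+964)%997=905 -> [161, 905]
  L3: h(161,905)=(161*31+905)%997=911 -> [911]
  root = 911 == target 911  ** MATCH **
Candidate C produces the target root.

Answer: C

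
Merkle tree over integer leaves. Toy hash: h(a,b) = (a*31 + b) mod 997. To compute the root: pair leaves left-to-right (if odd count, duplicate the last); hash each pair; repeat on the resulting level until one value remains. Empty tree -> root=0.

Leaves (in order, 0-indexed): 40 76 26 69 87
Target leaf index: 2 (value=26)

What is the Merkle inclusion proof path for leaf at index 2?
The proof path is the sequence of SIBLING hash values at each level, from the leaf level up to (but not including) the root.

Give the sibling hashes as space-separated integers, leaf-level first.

L0 (leaves): [40, 76, 26, 69, 87], target index=2
L1: h(40,76)=(40*31+76)%997=319 [pair 0] h(26,69)=(26*31+69)%997=875 [pair 1] h(87,87)=(87*31+87)%997=790 [pair 2] -> [319, 875, 790]
  Sibling for proof at L0: 69
L2: h(319,875)=(319*31+875)%997=794 [pair 0] h(790,790)=(790*31+790)%997=355 [pair 1] -> [794, 355]
  Sibling for proof at L1: 319
L3: h(794,355)=(794*31+355)%997=44 [pair 0] -> [44]
  Sibling for proof at L2: 355
Root: 44
Proof path (sibling hashes from leaf to root): [69, 319, 355]

Answer: 69 319 355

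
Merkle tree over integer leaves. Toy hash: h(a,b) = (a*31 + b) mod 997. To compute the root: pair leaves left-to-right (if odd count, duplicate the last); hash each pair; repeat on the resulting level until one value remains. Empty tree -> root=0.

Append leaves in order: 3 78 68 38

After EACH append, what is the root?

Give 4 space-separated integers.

Answer: 3 171 498 468

Derivation:
After append 3 (leaves=[3]):
  L0: [3]
  root=3
After append 78 (leaves=[3, 78]):
  L0: [3, 78]
  L1: h(3,78)=(3*31+78)%997=171 -> [171]
  root=171
After append 68 (leaves=[3, 78, 68]):
  L0: [3, 78, 68]
  L1: h(3,78)=(3*31+78)%997=171 h(68,68)=(68*31+68)%997=182 -> [171, 182]
  L2: h(171,182)=(171*31+182)%997=498 -> [498]
  root=498
After append 38 (leaves=[3, 78, 68, 38]):
  L0: [3, 78, 68, 38]
  L1: h(3,78)=(3*31+78)%997=171 h(68,38)=(68*31+38)%997=152 -> [171, 152]
  L2: h(171,152)=(171*31+152)%997=468 -> [468]
  root=468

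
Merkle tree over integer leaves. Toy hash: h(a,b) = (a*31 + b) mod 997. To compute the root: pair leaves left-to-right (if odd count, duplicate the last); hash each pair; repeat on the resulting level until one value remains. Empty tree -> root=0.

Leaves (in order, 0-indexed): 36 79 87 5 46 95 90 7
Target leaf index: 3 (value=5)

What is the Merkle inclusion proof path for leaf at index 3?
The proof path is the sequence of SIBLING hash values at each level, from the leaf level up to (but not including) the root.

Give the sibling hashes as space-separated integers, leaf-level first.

Answer: 87 198 98

Derivation:
L0 (leaves): [36, 79, 87, 5, 46, 95, 90, 7], target index=3
L1: h(36,79)=(36*31+79)%997=198 [pair 0] h(87,5)=(87*31+5)%997=708 [pair 1] h(46,95)=(46*31+95)%997=524 [pair 2] h(90,7)=(90*31+7)%997=803 [pair 3] -> [198, 708, 524, 803]
  Sibling for proof at L0: 87
L2: h(198,708)=(198*31+708)%997=864 [pair 0] h(524,803)=(524*31+803)%997=98 [pair 1] -> [864, 98]
  Sibling for proof at L1: 198
L3: h(864,98)=(864*31+98)%997=960 [pair 0] -> [960]
  Sibling for proof at L2: 98
Root: 960
Proof path (sibling hashes from leaf to root): [87, 198, 98]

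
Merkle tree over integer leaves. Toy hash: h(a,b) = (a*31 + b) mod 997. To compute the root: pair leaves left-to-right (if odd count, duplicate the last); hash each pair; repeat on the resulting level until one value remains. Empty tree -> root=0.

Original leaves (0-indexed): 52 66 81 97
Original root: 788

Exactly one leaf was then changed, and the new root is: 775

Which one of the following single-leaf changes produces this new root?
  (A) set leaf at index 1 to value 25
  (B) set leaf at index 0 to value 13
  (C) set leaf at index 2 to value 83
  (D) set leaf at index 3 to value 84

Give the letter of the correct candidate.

Original leaves: [52, 66, 81, 97]
Target new root: 775
Try each candidate change and compute the resulting root:
Candidate A: set leaf[1] = 25 -> leaves = [52, 25, 81, 97]
  L0: [52, 25, 81, 97]
  L1: h(52,25)=(52*31+25)%997=640 h(81,97)=(81*31+97)%997=614 -> [640, 614]
  L2: h(640,614)=(640*31+614)%997=514 -> [514]
  root = 514 != target 775
Candidate B: set leaf[0] = 13 -> leaves = [13, 66, 81, 97]
  L0: [13, 66, 81, 97]
  L1: h(13,66)=(13*31+66)%997=469 h(81,97)=(81*31+97)%997=614 -> [469, 614]
  L2: h(469,614)=(469*31+614)%997=198 -> [198]
  root = 198 != target 775
Candidate C: set leaf[2] = 83 -> leaves = [52, 66, 83, 97]
  L0: [52, 66, 83, 97]
  L1: h(52,66)=(52*31+66)%997=681 h(83,97)=(83*31+97)%997=676 -> [681, 676]
  L2: h(681,676)=(681*31+676)%997=850 -> [850]
  root = 850 != target 775
Candidate D: set leaf[3] = 84 -> leaves = [52, 66, 81, 84]
  L0: [52, 66, 81, 84]
  L1: h(52,66)=(52*31+66)%997=681 h(81,84)=(81*31+84)%997=601 -> [681, 601]
  L2: h(681,601)=(681*31+601)%997=775 -> [775]
  root = 775 == target 775  ** MATCH **
Candidate D produces the target root.

Answer: D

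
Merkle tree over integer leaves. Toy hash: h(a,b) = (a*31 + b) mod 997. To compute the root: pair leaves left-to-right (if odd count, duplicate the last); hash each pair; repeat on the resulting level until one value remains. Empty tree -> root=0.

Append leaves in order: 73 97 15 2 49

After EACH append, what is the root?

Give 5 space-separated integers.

Answer: 73 366 859 846 630

Derivation:
After append 73 (leaves=[73]):
  L0: [73]
  root=73
After append 97 (leaves=[73, 97]):
  L0: [73, 97]
  L1: h(73,97)=(73*31+97)%997=366 -> [366]
  root=366
After append 15 (leaves=[73, 97, 15]):
  L0: [73, 97, 15]
  L1: h(73,97)=(73*31+97)%997=366 h(15,15)=(15*31+15)%997=480 -> [366, 480]
  L2: h(366,480)=(366*31+480)%997=859 -> [859]
  root=859
After append 2 (leaves=[73, 97, 15, 2]):
  L0: [73, 97, 15, 2]
  L1: h(73,97)=(73*31+97)%997=366 h(15,2)=(15*31+2)%997=467 -> [366, 467]
  L2: h(366,467)=(366*31+467)%997=846 -> [846]
  root=846
After append 49 (leaves=[73, 97, 15, 2, 49]):
  L0: [73, 97, 15, 2, 49]
  L1: h(73,97)=(73*31+97)%997=366 h(15,2)=(15*31+2)%997=467 h(49,49)=(49*31+49)%997=571 -> [366, 467, 571]
  L2: h(366,467)=(366*31+467)%997=846 h(571,571)=(571*31+571)%997=326 -> [846, 326]
  L3: h(846,326)=(846*31+326)%997=630 -> [630]
  root=630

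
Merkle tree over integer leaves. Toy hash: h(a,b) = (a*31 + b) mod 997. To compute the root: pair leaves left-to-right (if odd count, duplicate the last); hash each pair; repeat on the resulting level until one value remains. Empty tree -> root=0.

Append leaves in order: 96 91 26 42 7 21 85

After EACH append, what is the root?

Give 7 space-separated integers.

Answer: 96 76 197 213 810 261 749

Derivation:
After append 96 (leaves=[96]):
  L0: [96]
  root=96
After append 91 (leaves=[96, 91]):
  L0: [96, 91]
  L1: h(96,91)=(96*31+91)%997=76 -> [76]
  root=76
After append 26 (leaves=[96, 91, 26]):
  L0: [96, 91, 26]
  L1: h(96,91)=(96*31+91)%997=76 h(26,26)=(26*31+26)%997=832 -> [76, 832]
  L2: h(76,832)=(76*31+832)%997=197 -> [197]
  root=197
After append 42 (leaves=[96, 91, 26, 42]):
  L0: [96, 91, 26, 42]
  L1: h(96,91)=(96*31+91)%997=76 h(26,42)=(26*31+42)%997=848 -> [76, 848]
  L2: h(76,848)=(76*31+848)%997=213 -> [213]
  root=213
After append 7 (leaves=[96, 91, 26, 42, 7]):
  L0: [96, 91, 26, 42, 7]
  L1: h(96,91)=(96*31+91)%997=76 h(26,42)=(26*31+42)%997=848 h(7,7)=(7*31+7)%997=224 -> [76, 848, 224]
  L2: h(76,848)=(76*31+848)%997=213 h(224,224)=(224*31+224)%997=189 -> [213, 189]
  L3: h(213,189)=(213*31+189)%997=810 -> [810]
  root=810
After append 21 (leaves=[96, 91, 26, 42, 7, 21]):
  L0: [96, 91, 26, 42, 7, 21]
  L1: h(96,91)=(96*31+91)%997=76 h(26,42)=(26*31+42)%997=848 h(7,21)=(7*31+21)%997=238 -> [76, 848, 238]
  L2: h(76,848)=(76*31+848)%997=213 h(238,238)=(238*31+238)%997=637 -> [213, 637]
  L3: h(213,637)=(213*31+637)%997=261 -> [261]
  root=261
After append 85 (leaves=[96, 91, 26, 42, 7, 21, 85]):
  L0: [96, 91, 26, 42, 7, 21, 85]
  L1: h(96,91)=(96*31+91)%997=76 h(26,42)=(26*31+42)%997=848 h(7,21)=(7*31+21)%997=238 h(85,85)=(85*31+85)%997=726 -> [76, 848, 238, 726]
  L2: h(76,848)=(76*31+848)%997=213 h(238,726)=(238*31+726)%997=128 -> [213, 128]
  L3: h(213,128)=(213*31+128)%997=749 -> [749]
  root=749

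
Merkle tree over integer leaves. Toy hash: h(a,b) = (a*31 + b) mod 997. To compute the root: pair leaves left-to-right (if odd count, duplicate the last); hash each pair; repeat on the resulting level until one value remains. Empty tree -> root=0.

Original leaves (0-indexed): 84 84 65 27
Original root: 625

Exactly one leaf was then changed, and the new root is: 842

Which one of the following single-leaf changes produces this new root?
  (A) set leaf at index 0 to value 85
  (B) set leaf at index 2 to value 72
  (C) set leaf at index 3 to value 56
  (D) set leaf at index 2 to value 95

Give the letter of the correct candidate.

Original leaves: [84, 84, 65, 27]
Target new root: 842
Try each candidate change and compute the resulting root:
Candidate A: set leaf[0] = 85 -> leaves = [85, 84, 65, 27]
  L0: [85, 84, 65, 27]
  L1: h(85,84)=(85*31+84)%997=725 h(65,27)=(65*31+27)%997=48 -> [725, 48]
  L2: h(725,48)=(725*31+48)%997=589 -> [589]
  root = 589 != target 842
Candidate B: set leaf[2] = 72 -> leaves = [84, 84, 72, 27]
  L0: [84, 84, 72, 27]
  L1: h(84,84)=(84*31+84)%997=694 h(72,27)=(72*31+27)%997=265 -> [694, 265]
  L2: h(694,265)=(694*31+265)%997=842 -> [842]
  root = 842 == target 842  ** MATCH **
Candidate C: set leaf[3] = 56 -> leaves = [84, 84, 65, 56]
  L0: [84, 84, 65, 56]
  L1: h(84,84)=(84*31+84)%997=694 h(65,56)=(65*31+56)%997=77 -> [694, 77]
  L2: h(694,77)=(694*31+77)%997=654 -> [654]
  root = 654 != target 842
Candidate D: set leaf[2] = 95 -> leaves = [84, 84, 95, 27]
  L0: [84, 84, 95, 27]
  L1: h(84,84)=(84*31+84)%997=694 h(95,27)=(95*31+27)%997=978 -> [694, 978]
  L2: h(694,978)=(694*31+978)%997=558 -> [558]
  root = 558 != target 842
Candidate B produces the target root.

Answer: B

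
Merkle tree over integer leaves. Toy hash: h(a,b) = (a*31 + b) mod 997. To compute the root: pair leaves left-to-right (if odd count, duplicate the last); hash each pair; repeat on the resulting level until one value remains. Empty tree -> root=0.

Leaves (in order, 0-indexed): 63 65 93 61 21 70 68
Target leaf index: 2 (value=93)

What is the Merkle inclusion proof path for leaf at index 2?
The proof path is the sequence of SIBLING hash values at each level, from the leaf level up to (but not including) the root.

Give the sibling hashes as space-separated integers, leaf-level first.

Answer: 61 24 599

Derivation:
L0 (leaves): [63, 65, 93, 61, 21, 70, 68], target index=2
L1: h(63,65)=(63*31+65)%997=24 [pair 0] h(93,61)=(93*31+61)%997=950 [pair 1] h(21,70)=(21*31+70)%997=721 [pair 2] h(68,68)=(68*31+68)%997=182 [pair 3] -> [24, 950, 721, 182]
  Sibling for proof at L0: 61
L2: h(24,950)=(24*31+950)%997=697 [pair 0] h(721,182)=(721*31+182)%997=599 [pair 1] -> [697, 599]
  Sibling for proof at L1: 24
L3: h(697,599)=(697*31+599)%997=272 [pair 0] -> [272]
  Sibling for proof at L2: 599
Root: 272
Proof path (sibling hashes from leaf to root): [61, 24, 599]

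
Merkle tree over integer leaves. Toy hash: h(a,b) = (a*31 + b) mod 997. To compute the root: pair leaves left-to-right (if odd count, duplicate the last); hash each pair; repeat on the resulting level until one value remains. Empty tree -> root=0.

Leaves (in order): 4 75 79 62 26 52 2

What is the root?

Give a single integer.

Answer: 630

Derivation:
L0: [4, 75, 79, 62, 26, 52, 2]
L1: h(4,75)=(4*31+75)%997=199 h(79,62)=(79*31+62)%997=517 h(26,52)=(26*31+52)%997=858 h(2,2)=(2*31+2)%997=64 -> [199, 517, 858, 64]
L2: h(199,517)=(199*31+517)%997=704 h(858,64)=(858*31+64)%997=740 -> [704, 740]
L3: h(704,740)=(704*31+740)%997=630 -> [630]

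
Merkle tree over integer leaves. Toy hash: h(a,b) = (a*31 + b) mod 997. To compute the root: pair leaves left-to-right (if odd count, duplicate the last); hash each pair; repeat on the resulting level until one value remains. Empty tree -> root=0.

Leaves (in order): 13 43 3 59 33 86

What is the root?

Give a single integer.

L0: [13, 43, 3, 59, 33, 86]
L1: h(13,43)=(13*31+43)%997=446 h(3,59)=(3*31+59)%997=152 h(33,86)=(33*31+86)%997=112 -> [446, 152, 112]
L2: h(446,152)=(446*31+152)%997=20 h(112,112)=(112*31+112)%997=593 -> [20, 593]
L3: h(20,593)=(20*31+593)%997=216 -> [216]

Answer: 216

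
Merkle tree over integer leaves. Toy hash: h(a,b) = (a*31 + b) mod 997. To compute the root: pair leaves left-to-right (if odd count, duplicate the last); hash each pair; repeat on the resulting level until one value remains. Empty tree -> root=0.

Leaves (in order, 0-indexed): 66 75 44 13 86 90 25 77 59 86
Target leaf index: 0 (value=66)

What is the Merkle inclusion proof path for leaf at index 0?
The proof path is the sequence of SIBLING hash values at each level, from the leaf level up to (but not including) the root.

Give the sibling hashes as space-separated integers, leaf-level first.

L0 (leaves): [66, 75, 44, 13, 86, 90, 25, 77, 59, 86], target index=0
L1: h(66,75)=(66*31+75)%997=127 [pair 0] h(44,13)=(44*31+13)%997=380 [pair 1] h(86,90)=(86*31+90)%997=762 [pair 2] h(25,77)=(25*31+77)%997=852 [pair 3] h(59,86)=(59*31+86)%997=918 [pair 4] -> [127, 380, 762, 852, 918]
  Sibling for proof at L0: 75
L2: h(127,380)=(127*31+380)%997=329 [pair 0] h(762,852)=(762*31+852)%997=546 [pair 1] h(918,918)=(918*31+918)%997=463 [pair 2] -> [329, 546, 463]
  Sibling for proof at L1: 380
L3: h(329,546)=(329*31+546)%997=775 [pair 0] h(463,463)=(463*31+463)%997=858 [pair 1] -> [775, 858]
  Sibling for proof at L2: 546
L4: h(775,858)=(775*31+858)%997=955 [pair 0] -> [955]
  Sibling for proof at L3: 858
Root: 955
Proof path (sibling hashes from leaf to root): [75, 380, 546, 858]

Answer: 75 380 546 858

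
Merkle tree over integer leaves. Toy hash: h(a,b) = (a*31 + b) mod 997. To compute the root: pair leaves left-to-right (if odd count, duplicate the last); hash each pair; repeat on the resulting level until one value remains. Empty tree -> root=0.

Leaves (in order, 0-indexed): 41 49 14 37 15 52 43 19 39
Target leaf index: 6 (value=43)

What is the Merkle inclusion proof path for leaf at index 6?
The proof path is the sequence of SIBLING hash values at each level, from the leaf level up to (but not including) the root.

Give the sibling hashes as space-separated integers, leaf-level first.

L0 (leaves): [41, 49, 14, 37, 15, 52, 43, 19, 39], target index=6
L1: h(41,49)=(41*31+49)%997=323 [pair 0] h(14,37)=(14*31+37)%997=471 [pair 1] h(15,52)=(15*31+52)%997=517 [pair 2] h(43,19)=(43*31+19)%997=355 [pair 3] h(39,39)=(39*31+39)%997=251 [pair 4] -> [323, 471, 517, 355, 251]
  Sibling for proof at L0: 19
L2: h(323,471)=(323*31+471)%997=514 [pair 0] h(517,355)=(517*31+355)%997=430 [pair 1] h(251,251)=(251*31+251)%997=56 [pair 2] -> [514, 430, 56]
  Sibling for proof at L1: 517
L3: h(514,430)=(514*31+430)%997=412 [pair 0] h(56,56)=(56*31+56)%997=795 [pair 1] -> [412, 795]
  Sibling for proof at L2: 514
L4: h(412,795)=(412*31+795)%997=606 [pair 0] -> [606]
  Sibling for proof at L3: 795
Root: 606
Proof path (sibling hashes from leaf to root): [19, 517, 514, 795]

Answer: 19 517 514 795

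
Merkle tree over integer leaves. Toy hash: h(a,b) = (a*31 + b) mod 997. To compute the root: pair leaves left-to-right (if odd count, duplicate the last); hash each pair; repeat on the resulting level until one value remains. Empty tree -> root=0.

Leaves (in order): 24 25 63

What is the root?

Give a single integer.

L0: [24, 25, 63]
L1: h(24,25)=(24*31+25)%997=769 h(63,63)=(63*31+63)%997=22 -> [769, 22]
L2: h(769,22)=(769*31+22)%997=930 -> [930]

Answer: 930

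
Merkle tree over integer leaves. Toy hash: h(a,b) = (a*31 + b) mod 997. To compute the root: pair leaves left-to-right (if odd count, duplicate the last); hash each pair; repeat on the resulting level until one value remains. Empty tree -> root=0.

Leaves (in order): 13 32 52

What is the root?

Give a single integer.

L0: [13, 32, 52]
L1: h(13,32)=(13*31+32)%997=435 h(52,52)=(52*31+52)%997=667 -> [435, 667]
L2: h(435,667)=(435*31+667)%997=194 -> [194]

Answer: 194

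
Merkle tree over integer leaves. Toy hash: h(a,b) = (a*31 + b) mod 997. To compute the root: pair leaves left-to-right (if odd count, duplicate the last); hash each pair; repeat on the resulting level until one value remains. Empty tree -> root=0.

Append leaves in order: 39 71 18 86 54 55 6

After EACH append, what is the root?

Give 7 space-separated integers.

After append 39 (leaves=[39]):
  L0: [39]
  root=39
After append 71 (leaves=[39, 71]):
  L0: [39, 71]
  L1: h(39,71)=(39*31+71)%997=283 -> [283]
  root=283
After append 18 (leaves=[39, 71, 18]):
  L0: [39, 71, 18]
  L1: h(39,71)=(39*31+71)%997=283 h(18,18)=(18*31+18)%997=576 -> [283, 576]
  L2: h(283,576)=(283*31+576)%997=376 -> [376]
  root=376
After append 86 (leaves=[39, 71, 18, 86]):
  L0: [39, 71, 18, 86]
  L1: h(39,71)=(39*31+71)%997=283 h(18,86)=(18*31+86)%997=644 -> [283, 644]
  L2: h(283,644)=(283*31+644)%997=444 -> [444]
  root=444
After append 54 (leaves=[39, 71, 18, 86, 54]):
  L0: [39, 71, 18, 86, 54]
  L1: h(39,71)=(39*31+71)%997=283 h(18,86)=(18*31+86)%997=644 h(54,54)=(54*31+54)%997=731 -> [283, 644, 731]
  L2: h(283,644)=(283*31+644)%997=444 h(731,731)=(731*31+731)%997=461 -> [444, 461]
  L3: h(444,461)=(444*31+461)%997=267 -> [267]
  root=267
After append 55 (leaves=[39, 71, 18, 86, 54, 55]):
  L0: [39, 71, 18, 86, 54, 55]
  L1: h(39,71)=(39*31+71)%997=283 h(18,86)=(18*31+86)%997=644 h(54,55)=(54*31+55)%997=732 -> [283, 644, 732]
  L2: h(283,644)=(283*31+644)%997=444 h(732,732)=(732*31+732)%997=493 -> [444, 493]
  L3: h(444,493)=(444*31+493)%997=299 -> [299]
  root=299
After append 6 (leaves=[39, 71, 18, 86, 54, 55, 6]):
  L0: [39, 71, 18, 86, 54, 55, 6]
  L1: h(39,71)=(39*31+71)%997=283 h(18,86)=(18*31+86)%997=644 h(54,55)=(54*31+55)%997=732 h(6,6)=(6*31+6)%997=192 -> [283, 644, 732, 192]
  L2: h(283,644)=(283*31+644)%997=444 h(732,192)=(732*31+192)%997=950 -> [444, 950]
  L3: h(444,950)=(444*31+950)%997=756 -> [756]
  root=756

Answer: 39 283 376 444 267 299 756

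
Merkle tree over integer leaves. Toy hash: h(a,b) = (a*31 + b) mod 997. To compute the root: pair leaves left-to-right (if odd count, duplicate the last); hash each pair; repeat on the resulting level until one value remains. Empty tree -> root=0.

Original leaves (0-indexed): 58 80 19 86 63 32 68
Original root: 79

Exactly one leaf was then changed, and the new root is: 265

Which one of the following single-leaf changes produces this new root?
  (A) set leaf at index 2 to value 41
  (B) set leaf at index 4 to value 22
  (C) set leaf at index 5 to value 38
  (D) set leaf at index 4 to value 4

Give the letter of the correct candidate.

Original leaves: [58, 80, 19, 86, 63, 32, 68]
Target new root: 265
Try each candidate change and compute the resulting root:
Candidate A: set leaf[2] = 41 -> leaves = [58, 80, 41, 86, 63, 32, 68]
  L0: [58, 80, 41, 86, 63, 32, 68]
  L1: h(58,80)=(58*31+80)%997=881 h(41,86)=(41*31+86)%997=360 h(63,32)=(63*31+32)%997=988 h(68,68)=(68*31+68)%997=182 -> [881, 360, 988, 182]
  L2: h(881,360)=(881*31+360)%997=752 h(988,182)=(988*31+182)%997=900 -> [752, 900]
  L3: h(752,900)=(752*31+900)%997=284 -> [284]
  root = 284 != target 265
Candidate B: set leaf[4] = 22 -> leaves = [58, 80, 19, 86, 22, 32, 68]
  L0: [58, 80, 19, 86, 22, 32, 68]
  L1: h(58,80)=(58*31+80)%997=881 h(19,86)=(19*31+86)%997=675 h(22,32)=(22*31+32)%997=714 h(68,68)=(68*31+68)%997=182 -> [881, 675, 714, 182]
  L2: h(881,675)=(881*31+675)%997=70 h(714,182)=(714*31+182)%997=382 -> [70, 382]
  L3: h(70,382)=(70*31+382)%997=558 -> [558]
  root = 558 != target 265
Candidate C: set leaf[5] = 38 -> leaves = [58, 80, 19, 86, 63, 38, 68]
  L0: [58, 80, 19, 86, 63, 38, 68]
  L1: h(58,80)=(58*31+80)%997=881 h(19,86)=(19*31+86)%997=675 h(63,38)=(63*31+38)%997=994 h(68,68)=(68*31+68)%997=182 -> [881, 675, 994, 182]
  L2: h(881,675)=(881*31+675)%997=70 h(994,182)=(994*31+182)%997=89 -> [70, 89]
  L3: h(70,89)=(70*31+89)%997=265 -> [265]
  root = 265 == target 265  ** MATCH **
Candidate D: set leaf[4] = 4 -> leaves = [58, 80, 19, 86, 4, 32, 68]
  L0: [58, 80, 19, 86, 4, 32, 68]
  L1: h(58,80)=(58*31+80)%997=881 h(19,86)=(19*31+86)%997=675 h(4,32)=(4*31+32)%997=156 h(68,68)=(68*31+68)%997=182 -> [881, 675, 156, 182]
  L2: h(881,675)=(881*31+675)%997=70 h(156,182)=(156*31+182)%997=33 -> [70, 33]
  L3: h(70,33)=(70*31+33)%997=209 -> [209]
  root = 209 != target 265
Candidate C produces the target root.

Answer: C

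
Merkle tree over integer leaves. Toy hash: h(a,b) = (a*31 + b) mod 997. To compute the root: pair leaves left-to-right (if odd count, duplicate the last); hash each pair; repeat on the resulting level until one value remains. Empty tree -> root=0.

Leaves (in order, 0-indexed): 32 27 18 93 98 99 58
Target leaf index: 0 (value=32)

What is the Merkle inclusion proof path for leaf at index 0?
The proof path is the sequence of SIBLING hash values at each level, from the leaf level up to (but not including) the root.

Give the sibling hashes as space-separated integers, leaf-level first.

Answer: 27 651 400

Derivation:
L0 (leaves): [32, 27, 18, 93, 98, 99, 58], target index=0
L1: h(32,27)=(32*31+27)%997=22 [pair 0] h(18,93)=(18*31+93)%997=651 [pair 1] h(98,99)=(98*31+99)%997=146 [pair 2] h(58,58)=(58*31+58)%997=859 [pair 3] -> [22, 651, 146, 859]
  Sibling for proof at L0: 27
L2: h(22,651)=(22*31+651)%997=336 [pair 0] h(146,859)=(146*31+859)%997=400 [pair 1] -> [336, 400]
  Sibling for proof at L1: 651
L3: h(336,400)=(336*31+400)%997=846 [pair 0] -> [846]
  Sibling for proof at L2: 400
Root: 846
Proof path (sibling hashes from leaf to root): [27, 651, 400]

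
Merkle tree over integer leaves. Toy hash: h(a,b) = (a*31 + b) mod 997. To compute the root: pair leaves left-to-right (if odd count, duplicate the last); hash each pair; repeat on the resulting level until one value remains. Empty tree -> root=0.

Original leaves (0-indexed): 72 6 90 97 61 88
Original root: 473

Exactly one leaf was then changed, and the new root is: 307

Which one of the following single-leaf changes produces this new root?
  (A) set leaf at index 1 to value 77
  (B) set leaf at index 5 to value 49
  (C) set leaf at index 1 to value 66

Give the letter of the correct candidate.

Original leaves: [72, 6, 90, 97, 61, 88]
Target new root: 307
Try each candidate change and compute the resulting root:
Candidate A: set leaf[1] = 77 -> leaves = [72, 77, 90, 97, 61, 88]
  L0: [72, 77, 90, 97, 61, 88]
  L1: h(72,77)=(72*31+77)%997=315 h(90,97)=(90*31+97)%997=893 h(61,88)=(61*31+88)%997=982 -> [315, 893, 982]
  L2: h(315,893)=(315*31+893)%997=688 h(982,982)=(982*31+982)%997=517 -> [688, 517]
  L3: h(688,517)=(688*31+517)%997=908 -> [908]
  root = 908 != target 307
Candidate B: set leaf[5] = 49 -> leaves = [72, 6, 90, 97, 61, 49]
  L0: [72, 6, 90, 97, 61, 49]
  L1: h(72,6)=(72*31+6)%997=244 h(90,97)=(90*31+97)%997=893 h(61,49)=(61*31+49)%997=943 -> [244, 893, 943]
  L2: h(244,893)=(244*31+893)%997=481 h(943,943)=(943*31+943)%997=266 -> [481, 266]
  L3: h(481,266)=(481*31+266)%997=222 -> [222]
  root = 222 != target 307
Candidate C: set leaf[1] = 66 -> leaves = [72, 66, 90, 97, 61, 88]
  L0: [72, 66, 90, 97, 61, 88]
  L1: h(72,66)=(72*31+66)%997=304 h(90,97)=(90*31+97)%997=893 h(61,88)=(61*31+88)%997=982 -> [304, 893, 982]
  L2: h(304,893)=(304*31+893)%997=347 h(982,982)=(982*31+982)%997=517 -> [347, 517]
  L3: h(347,517)=(347*31+517)%997=307 -> [307]
  root = 307 == target 307  ** MATCH **
Candidate C produces the target root.

Answer: C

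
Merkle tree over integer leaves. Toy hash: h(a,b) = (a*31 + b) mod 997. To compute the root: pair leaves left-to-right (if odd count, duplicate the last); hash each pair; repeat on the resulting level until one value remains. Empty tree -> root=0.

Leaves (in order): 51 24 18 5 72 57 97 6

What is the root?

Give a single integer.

L0: [51, 24, 18, 5, 72, 57, 97, 6]
L1: h(51,24)=(51*31+24)%997=608 h(18,5)=(18*31+5)%997=563 h(72,57)=(72*31+57)%997=295 h(97,6)=(97*31+6)%997=22 -> [608, 563, 295, 22]
L2: h(608,563)=(608*31+563)%997=468 h(295,22)=(295*31+22)%997=194 -> [468, 194]
L3: h(468,194)=(468*31+194)%997=744 -> [744]

Answer: 744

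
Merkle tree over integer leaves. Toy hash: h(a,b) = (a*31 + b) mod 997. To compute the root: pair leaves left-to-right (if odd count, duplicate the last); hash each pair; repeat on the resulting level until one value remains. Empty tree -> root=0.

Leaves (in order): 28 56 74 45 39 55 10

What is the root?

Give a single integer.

L0: [28, 56, 74, 45, 39, 55, 10]
L1: h(28,56)=(28*31+56)%997=924 h(74,45)=(74*31+45)%997=345 h(39,55)=(39*31+55)%997=267 h(10,10)=(10*31+10)%997=320 -> [924, 345, 267, 320]
L2: h(924,345)=(924*31+345)%997=76 h(267,320)=(267*31+320)%997=621 -> [76, 621]
L3: h(76,621)=(76*31+621)%997=983 -> [983]

Answer: 983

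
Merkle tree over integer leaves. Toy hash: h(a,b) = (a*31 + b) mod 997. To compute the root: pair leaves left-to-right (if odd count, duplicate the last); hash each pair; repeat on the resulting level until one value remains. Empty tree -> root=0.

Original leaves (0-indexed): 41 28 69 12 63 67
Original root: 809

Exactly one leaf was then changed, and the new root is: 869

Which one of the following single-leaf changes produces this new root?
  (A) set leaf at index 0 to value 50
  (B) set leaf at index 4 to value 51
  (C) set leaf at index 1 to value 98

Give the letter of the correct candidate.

Original leaves: [41, 28, 69, 12, 63, 67]
Target new root: 869
Try each candidate change and compute the resulting root:
Candidate A: set leaf[0] = 50 -> leaves = [50, 28, 69, 12, 63, 67]
  L0: [50, 28, 69, 12, 63, 67]
  L1: h(50,28)=(50*31+28)%997=581 h(69,12)=(69*31+12)%997=157 h(63,67)=(63*31+67)%997=26 -> [581, 157, 26]
  L2: h(581,157)=(581*31+157)%997=222 h(26,26)=(26*31+26)%997=832 -> [222, 832]
  L3: h(222,832)=(222*31+832)%997=735 -> [735]
  root = 735 != target 869
Candidate B: set leaf[4] = 51 -> leaves = [41, 28, 69, 12, 51, 67]
  L0: [41, 28, 69, 12, 51, 67]
  L1: h(41,28)=(41*31+28)%997=302 h(69,12)=(69*31+12)%997=157 h(51,67)=(51*31+67)%997=651 -> [302, 157, 651]
  L2: h(302,157)=(302*31+157)%997=546 h(651,651)=(651*31+651)%997=892 -> [546, 892]
  L3: h(546,892)=(546*31+892)%997=869 -> [869]
  root = 869 == target 869  ** MATCH **
Candidate C: set leaf[1] = 98 -> leaves = [41, 98, 69, 12, 63, 67]
  L0: [41, 98, 69, 12, 63, 67]
  L1: h(41,98)=(41*31+98)%997=372 h(69,12)=(69*31+12)%997=157 h(63,67)=(63*31+67)%997=26 -> [372, 157, 26]
  L2: h(372,157)=(372*31+157)%997=722 h(26,26)=(26*31+26)%997=832 -> [722, 832]
  L3: h(722,832)=(722*31+832)%997=283 -> [283]
  root = 283 != target 869
Candidate B produces the target root.

Answer: B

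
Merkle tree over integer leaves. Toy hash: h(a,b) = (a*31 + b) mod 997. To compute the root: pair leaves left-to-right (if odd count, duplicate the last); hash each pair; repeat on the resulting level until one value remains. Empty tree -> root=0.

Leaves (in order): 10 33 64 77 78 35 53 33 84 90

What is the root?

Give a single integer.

Answer: 136

Derivation:
L0: [10, 33, 64, 77, 78, 35, 53, 33, 84, 90]
L1: h(10,33)=(10*31+33)%997=343 h(64,77)=(64*31+77)%997=67 h(78,35)=(78*31+35)%997=459 h(53,33)=(53*31+33)%997=679 h(84,90)=(84*31+90)%997=700 -> [343, 67, 459, 679, 700]
L2: h(343,67)=(343*31+67)%997=730 h(459,679)=(459*31+679)%997=950 h(700,700)=(700*31+700)%997=466 -> [730, 950, 466]
L3: h(730,950)=(730*31+950)%997=649 h(466,466)=(466*31+466)%997=954 -> [649, 954]
L4: h(649,954)=(649*31+954)%997=136 -> [136]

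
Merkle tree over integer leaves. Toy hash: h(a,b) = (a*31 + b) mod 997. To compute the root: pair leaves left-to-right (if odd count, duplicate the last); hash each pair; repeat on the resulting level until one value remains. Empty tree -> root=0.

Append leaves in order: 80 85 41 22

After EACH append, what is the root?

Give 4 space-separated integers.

After append 80 (leaves=[80]):
  L0: [80]
  root=80
After append 85 (leaves=[80, 85]):
  L0: [80, 85]
  L1: h(80,85)=(80*31+85)%997=571 -> [571]
  root=571
After append 41 (leaves=[80, 85, 41]):
  L0: [80, 85, 41]
  L1: h(80,85)=(80*31+85)%997=571 h(41,41)=(41*31+41)%997=315 -> [571, 315]
  L2: h(571,315)=(571*31+315)%997=70 -> [70]
  root=70
After append 22 (leaves=[80, 85, 41, 22]):
  L0: [80, 85, 41, 22]
  L1: h(80,85)=(80*31+85)%997=571 h(41,22)=(41*31+22)%997=296 -> [571, 296]
  L2: h(571,296)=(571*31+296)%997=51 -> [51]
  root=51

Answer: 80 571 70 51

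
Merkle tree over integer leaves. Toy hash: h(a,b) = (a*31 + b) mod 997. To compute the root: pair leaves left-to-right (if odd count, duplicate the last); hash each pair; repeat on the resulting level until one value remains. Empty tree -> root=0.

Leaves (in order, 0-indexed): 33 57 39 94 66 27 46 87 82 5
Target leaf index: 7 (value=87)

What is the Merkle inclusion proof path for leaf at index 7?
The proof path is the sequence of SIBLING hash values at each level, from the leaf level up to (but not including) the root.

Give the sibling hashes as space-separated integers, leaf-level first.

Answer: 46 79 885 973

Derivation:
L0 (leaves): [33, 57, 39, 94, 66, 27, 46, 87, 82, 5], target index=7
L1: h(33,57)=(33*31+57)%997=83 [pair 0] h(39,94)=(39*31+94)%997=306 [pair 1] h(66,27)=(66*31+27)%997=79 [pair 2] h(46,87)=(46*31+87)%997=516 [pair 3] h(82,5)=(82*31+5)%997=553 [pair 4] -> [83, 306, 79, 516, 553]
  Sibling for proof at L0: 46
L2: h(83,306)=(83*31+306)%997=885 [pair 0] h(79,516)=(79*31+516)%997=971 [pair 1] h(553,553)=(553*31+553)%997=747 [pair 2] -> [885, 971, 747]
  Sibling for proof at L1: 79
L3: h(885,971)=(885*31+971)%997=490 [pair 0] h(747,747)=(747*31+747)%997=973 [pair 1] -> [490, 973]
  Sibling for proof at L2: 885
L4: h(490,973)=(490*31+973)%997=211 [pair 0] -> [211]
  Sibling for proof at L3: 973
Root: 211
Proof path (sibling hashes from leaf to root): [46, 79, 885, 973]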